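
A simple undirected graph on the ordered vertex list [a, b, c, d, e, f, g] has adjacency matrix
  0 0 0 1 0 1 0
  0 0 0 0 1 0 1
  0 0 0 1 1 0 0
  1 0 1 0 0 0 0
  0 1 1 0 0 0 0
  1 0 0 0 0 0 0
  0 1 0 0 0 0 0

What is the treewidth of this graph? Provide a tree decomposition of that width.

The largest bag has 2 vertices, giving width 1; this decomposition certifies tw(G) ≤ 1. G has an edge, so its treewidth is at least 1. Hence tw(G) = 1 exactly.

Treewidth 1.
One such decomposition:
Bags: B1 = {b, g}  B2 = {b, e}  B3 = {c, e}  B4 = {c, d}  B5 = {a, d}  B6 = {a, f}
Tree: B1–B2, B2–B3, B3–B4, B4–B5, B5–B6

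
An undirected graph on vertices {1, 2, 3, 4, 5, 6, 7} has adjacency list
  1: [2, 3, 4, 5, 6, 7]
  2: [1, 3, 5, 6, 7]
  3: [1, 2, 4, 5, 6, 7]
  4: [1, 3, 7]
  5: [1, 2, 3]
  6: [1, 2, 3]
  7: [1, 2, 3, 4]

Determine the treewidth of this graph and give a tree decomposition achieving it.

Treewidth 3.
One optimal decomposition is:
Bags: B1 = {1, 2, 3, 6}  B2 = {1, 2, 3, 7}  B3 = {1, 3, 4, 7}  B4 = {1, 2, 3, 5}
Tree: B1–B2, B2–B3, B2–B4

Every bag has size at most 4, so the width is 4 − 1 = 3 and tw(G) ≤ 3. Conversely, {1, 2, 3, 5} is a clique of size 4, and the vertices of any clique must share a bag in every tree decomposition; so some bag has ≥ 4 vertices and tw(G) ≥ 3. Combining the bounds, tw(G) = 3.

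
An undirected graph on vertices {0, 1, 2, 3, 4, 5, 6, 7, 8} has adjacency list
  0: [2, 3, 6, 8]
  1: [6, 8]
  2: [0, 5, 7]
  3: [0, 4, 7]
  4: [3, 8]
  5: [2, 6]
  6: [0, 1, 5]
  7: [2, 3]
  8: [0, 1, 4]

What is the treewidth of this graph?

A width-3 tree decomposition is:
Bags: B1 = {1, 5, 6, 8}  B2 = {0, 5, 6, 8}  B3 = {0, 2, 5, 8}  B4 = {0, 2, 4, 8}  B5 = {0, 2, 3, 4}  B6 = {2, 3, 4, 7}
Tree: B1–B2, B2–B3, B3–B4, B4–B5, B5–B6
The largest bag has 4 vertices, giving width 3; this decomposition certifies tw(G) ≤ 3. For the lower bound: the 4 vertex sets {1,5,6}, {8}, {0}, {2,3,4,7} are disjoint, each induces a connected subgraph, and every pair is joined by at least one edge of G. Contracting each set to a single vertex therefore yields K_{4} as a minor, and since treewidth is minor-monotone, tw(G) ≥ tw(K_{4}) = 3. Combining the bounds, tw(G) = 3.

3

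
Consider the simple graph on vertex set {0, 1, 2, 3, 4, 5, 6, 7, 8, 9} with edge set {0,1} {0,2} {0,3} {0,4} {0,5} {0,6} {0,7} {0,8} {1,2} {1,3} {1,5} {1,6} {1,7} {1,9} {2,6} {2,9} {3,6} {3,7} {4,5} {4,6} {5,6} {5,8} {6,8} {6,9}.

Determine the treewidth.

3

A width-3 tree decomposition is:
Bags: B1 = {0, 1, 3, 6}  B2 = {0, 1, 5, 6}  B3 = {0, 1, 2, 6}  B4 = {0, 5, 6, 8}  B5 = {0, 4, 5, 6}  B6 = {0, 1, 3, 7}  B7 = {1, 2, 6, 9}
Tree: B1–B2, B1–B3, B2–B4, B2–B5, B1–B6, B3–B7
The largest bag has 4 vertices, giving width 3; this decomposition certifies tw(G) ≤ 3. On the other hand G contains the 4-clique {0, 5, 6, 8}. A clique must lie in a single bag of any decomposition, so no decomposition can have width below 3. Hence tw(G) = 3 exactly.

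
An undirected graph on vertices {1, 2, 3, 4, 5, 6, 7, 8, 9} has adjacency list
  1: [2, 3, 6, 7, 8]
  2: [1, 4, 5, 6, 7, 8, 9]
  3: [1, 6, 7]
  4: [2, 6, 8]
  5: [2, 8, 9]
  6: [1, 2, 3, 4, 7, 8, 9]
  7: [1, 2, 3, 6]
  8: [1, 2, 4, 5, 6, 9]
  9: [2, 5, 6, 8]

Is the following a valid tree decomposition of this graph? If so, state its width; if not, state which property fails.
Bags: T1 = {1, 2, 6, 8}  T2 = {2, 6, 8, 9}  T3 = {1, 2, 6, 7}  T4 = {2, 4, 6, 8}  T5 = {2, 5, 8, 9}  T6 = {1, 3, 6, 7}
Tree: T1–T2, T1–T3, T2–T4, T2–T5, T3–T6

Yes; width 3.

Vertex coverage: the bags together contain {1, 2, 3, 4, 5, 6, 7, 8, 9}, the full vertex set. Edge coverage: each edge of G has both endpoints in at least one bag. Running intersection: for every vertex, the bags containing it form a connected subtree. All three properties hold, so this is a valid tree decomposition of width max|bag| − 1 = 3, and hence tw(G) ≤ 3.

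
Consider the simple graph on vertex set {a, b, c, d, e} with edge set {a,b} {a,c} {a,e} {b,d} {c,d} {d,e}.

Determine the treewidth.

A width-2 tree decomposition is:
Bags: B1 = {a, b, d}  B2 = {a, c, d}  B3 = {a, d, e}
Tree: B1–B2, B2–B3
Each bag holds 3 vertices, so the decomposition has width 2, which upper-bounds the treewidth. Since d–b–a–c–d is a cycle in G, G is not acyclic. Forests are exactly the graphs of treewidth ≤ 1, so tw(G) ≥ 2. Hence tw(G) = 2 exactly.

2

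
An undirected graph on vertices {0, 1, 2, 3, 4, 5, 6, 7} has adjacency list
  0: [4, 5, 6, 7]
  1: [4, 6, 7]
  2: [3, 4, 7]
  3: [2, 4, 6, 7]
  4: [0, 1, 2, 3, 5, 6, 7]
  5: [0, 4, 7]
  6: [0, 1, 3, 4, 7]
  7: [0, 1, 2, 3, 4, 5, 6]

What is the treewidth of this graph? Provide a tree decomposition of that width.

Treewidth 3.
One optimal decomposition is:
Bags: B1 = {3, 4, 6, 7}  B2 = {0, 4, 6, 7}  B3 = {0, 4, 5, 7}  B4 = {2, 3, 4, 7}  B5 = {1, 4, 6, 7}
Tree: B1–B2, B2–B3, B1–B4, B1–B5

The largest bag has 4 vertices, giving width 3; this decomposition certifies tw(G) ≤ 3. On the other hand G contains the 4-clique {2, 3, 4, 7}. A clique must lie in a single bag of any decomposition, so no decomposition can have width below 3. Therefore the treewidth is 3.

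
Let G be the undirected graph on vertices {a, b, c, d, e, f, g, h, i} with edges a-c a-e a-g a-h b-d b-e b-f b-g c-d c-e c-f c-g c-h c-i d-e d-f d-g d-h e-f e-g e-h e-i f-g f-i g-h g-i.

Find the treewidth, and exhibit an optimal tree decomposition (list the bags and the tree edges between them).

Every bag has size at most 5, so the width is 5 − 1 = 4 and tw(G) ≤ 4. On the other hand G contains the 5-clique {c, d, e, g, h}. A clique must lie in a single bag of any decomposition, so no decomposition can have width below 4. Hence tw(G) = 4 exactly.

Treewidth 4.
One optimal decomposition is:
Bags: B1 = {c, e, f, g, i}  B2 = {c, d, e, f, g}  B3 = {c, d, e, g, h}  B4 = {b, d, e, f, g}  B5 = {a, c, e, g, h}
Tree: B1–B2, B2–B3, B2–B4, B3–B5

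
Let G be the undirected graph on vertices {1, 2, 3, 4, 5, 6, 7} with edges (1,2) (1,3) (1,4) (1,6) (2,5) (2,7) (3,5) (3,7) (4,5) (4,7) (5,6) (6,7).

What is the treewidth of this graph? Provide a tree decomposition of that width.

Each bag holds 4 vertices, so the decomposition has width 3, which upper-bounds the treewidth. For the lower bound: the 4 vertex sets {3,7}, {1,4}, {5}, {6} are disjoint, each induces a connected subgraph, and every pair is joined by at least one edge of G. Contracting each set to a single vertex therefore yields K_{4} as a minor, and since treewidth is minor-monotone, tw(G) ≥ tw(K_{4}) = 3. Combining the bounds, tw(G) = 3.

Treewidth 3.
One optimal decomposition is:
Bags: B1 = {1, 3, 5, 7}  B2 = {1, 4, 5, 7}  B3 = {1, 5, 6, 7}  B4 = {1, 2, 5, 7}
Tree: B1–B2, B2–B3, B3–B4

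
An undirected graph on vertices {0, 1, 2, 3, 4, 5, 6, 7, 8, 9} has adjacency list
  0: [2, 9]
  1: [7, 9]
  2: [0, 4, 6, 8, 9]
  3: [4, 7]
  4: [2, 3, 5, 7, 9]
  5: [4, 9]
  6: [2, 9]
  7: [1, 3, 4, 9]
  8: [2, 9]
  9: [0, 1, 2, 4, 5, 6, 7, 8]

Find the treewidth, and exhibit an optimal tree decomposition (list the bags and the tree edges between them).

Each bag holds 3 vertices, so the decomposition has width 2, which upper-bounds the treewidth. For the lower bound, the 3 vertices {1, 7, 9} are pairwise adjacent, and any tree decomposition puts a clique entirely inside one bag — forcing width ≥ 2. The upper and lower bounds meet at 2, so that is the treewidth.

Treewidth 2.
Bags: B1 = {2, 4, 9}  B2 = {2, 6, 9}  B3 = {2, 8, 9}  B4 = {4, 7, 9}  B5 = {1, 7, 9}  B6 = {3, 4, 7}  B7 = {0, 2, 9}  B8 = {4, 5, 9}
Tree: B1–B2, B1–B3, B1–B4, B4–B5, B4–B6, B3–B7, B1–B8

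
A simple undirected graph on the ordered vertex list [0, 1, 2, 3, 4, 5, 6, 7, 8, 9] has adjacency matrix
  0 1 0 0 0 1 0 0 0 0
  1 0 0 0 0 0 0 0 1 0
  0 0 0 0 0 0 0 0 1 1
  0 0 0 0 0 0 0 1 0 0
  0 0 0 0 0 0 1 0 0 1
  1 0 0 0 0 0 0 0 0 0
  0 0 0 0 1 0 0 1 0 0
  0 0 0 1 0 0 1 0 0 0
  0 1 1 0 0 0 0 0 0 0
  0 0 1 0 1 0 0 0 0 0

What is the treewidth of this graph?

A width-1 tree decomposition is:
Bags: B1 = {0, 5}  B2 = {0, 1}  B3 = {1, 8}  B4 = {2, 8}  B5 = {2, 9}  B6 = {4, 9}  B7 = {4, 6}  B8 = {6, 7}  B9 = {3, 7}
Tree: B1–B2, B2–B3, B3–B4, B4–B5, B5–B6, B6–B7, B7–B8, B8–B9
Each bag holds 2 vertices, so the decomposition has width 1, which upper-bounds the treewidth. G has an edge, so its treewidth is at least 1. Combining the bounds, tw(G) = 1.

1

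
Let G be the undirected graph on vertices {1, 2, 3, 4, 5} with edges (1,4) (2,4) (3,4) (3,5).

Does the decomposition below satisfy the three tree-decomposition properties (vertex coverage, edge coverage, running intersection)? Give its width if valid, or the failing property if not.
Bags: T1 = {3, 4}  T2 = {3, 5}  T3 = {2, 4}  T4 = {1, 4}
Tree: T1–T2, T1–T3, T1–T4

Vertex coverage: the bags together contain {1, 2, 3, 4, 5}, the full vertex set. Edge coverage: each edge of G has both endpoints in at least one bag. Running intersection: for every vertex, the bags containing it form a connected subtree. All three properties hold, so this is a valid tree decomposition of width max|bag| − 1 = 1, and hence tw(G) ≤ 1.

Yes; width 1.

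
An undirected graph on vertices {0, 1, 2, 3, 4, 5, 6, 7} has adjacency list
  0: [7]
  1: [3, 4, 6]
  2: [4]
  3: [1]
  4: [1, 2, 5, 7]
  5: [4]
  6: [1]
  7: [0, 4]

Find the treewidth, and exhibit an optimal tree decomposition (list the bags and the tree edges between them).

The largest bag has 2 vertices, giving width 1; this decomposition certifies tw(G) ≤ 1. Since G has at least one edge (e.g. 1–4), it is not an edgeless graph, so tw(G) ≥ 1. Therefore the treewidth is 1.

Treewidth 1.
One optimal decomposition is:
Bags: B1 = {1, 4}  B2 = {4, 7}  B3 = {2, 4}  B4 = {1, 6}  B5 = {4, 5}  B6 = {0, 7}  B7 = {1, 3}
Tree: B1–B2, B2–B3, B1–B4, B3–B5, B2–B6, B4–B7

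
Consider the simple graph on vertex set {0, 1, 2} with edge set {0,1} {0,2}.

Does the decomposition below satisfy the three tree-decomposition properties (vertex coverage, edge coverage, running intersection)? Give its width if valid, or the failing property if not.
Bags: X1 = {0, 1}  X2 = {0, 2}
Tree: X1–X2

Checking the three conditions: (i) the bags cover all of {0, 1, 2}; (ii) for each edge, some bag contains both endpoints; (iii) the bags containing any fixed vertex form a subtree. All hold, so the decomposition is valid with width 2 − 1 = 1.

Yes; width 1.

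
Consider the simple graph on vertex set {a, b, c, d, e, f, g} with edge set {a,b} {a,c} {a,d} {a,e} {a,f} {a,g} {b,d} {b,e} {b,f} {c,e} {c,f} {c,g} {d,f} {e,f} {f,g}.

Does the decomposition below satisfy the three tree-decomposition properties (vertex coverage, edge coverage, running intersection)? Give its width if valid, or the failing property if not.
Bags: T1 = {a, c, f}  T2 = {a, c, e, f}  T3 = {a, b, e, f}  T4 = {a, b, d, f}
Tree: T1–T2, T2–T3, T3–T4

No — vertex g appears in no bag.

A tree decomposition must satisfy three properties: every vertex lies in some bag; for every edge, both endpoints lie together in some bag; and for every vertex, the bags containing it form a connected subtree. Here vertex g appears in no bag, so the decomposition is invalid.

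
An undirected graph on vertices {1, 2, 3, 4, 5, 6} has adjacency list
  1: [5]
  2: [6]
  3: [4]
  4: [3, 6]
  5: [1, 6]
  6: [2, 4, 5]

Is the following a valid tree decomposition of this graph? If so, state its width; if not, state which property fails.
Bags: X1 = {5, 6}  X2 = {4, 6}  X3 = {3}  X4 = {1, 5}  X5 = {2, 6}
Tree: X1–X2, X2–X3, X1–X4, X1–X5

A tree decomposition must satisfy three properties: every vertex lies in some bag; for every edge, both endpoints lie together in some bag; and for every vertex, the bags containing it form a connected subtree. Here edge (4,3) lies in no bag, so the decomposition is invalid.

No — edge (4,3) lies in no bag.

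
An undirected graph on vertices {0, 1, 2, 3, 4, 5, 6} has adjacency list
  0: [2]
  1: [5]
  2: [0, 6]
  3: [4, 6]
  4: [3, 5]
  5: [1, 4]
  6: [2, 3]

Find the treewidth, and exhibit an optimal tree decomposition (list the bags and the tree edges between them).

The largest bag has 2 vertices, giving width 1; this decomposition certifies tw(G) ≤ 1. Since G has at least one edge (e.g. 0–2), it is not an edgeless graph, so tw(G) ≥ 1. Hence tw(G) = 1 exactly.

Treewidth 1.
One such decomposition:
Bags: B1 = {0, 2}  B2 = {2, 6}  B3 = {3, 6}  B4 = {3, 4}  B5 = {4, 5}  B6 = {1, 5}
Tree: B1–B2, B2–B3, B3–B4, B4–B5, B5–B6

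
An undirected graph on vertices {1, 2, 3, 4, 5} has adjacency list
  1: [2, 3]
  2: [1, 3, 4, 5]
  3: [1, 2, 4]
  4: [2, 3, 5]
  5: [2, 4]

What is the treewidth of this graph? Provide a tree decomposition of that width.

Treewidth 2.
One such decomposition:
Bags: B1 = {2, 4, 5}  B2 = {2, 3, 4}  B3 = {1, 2, 3}
Tree: B1–B2, B2–B3

The largest bag has 3 vertices, giving width 2; this decomposition certifies tw(G) ≤ 2. For the lower bound, the 3 vertices {1, 2, 3} are pairwise adjacent, and any tree decomposition puts a clique entirely inside one bag — forcing width ≥ 2. Hence tw(G) = 2 exactly.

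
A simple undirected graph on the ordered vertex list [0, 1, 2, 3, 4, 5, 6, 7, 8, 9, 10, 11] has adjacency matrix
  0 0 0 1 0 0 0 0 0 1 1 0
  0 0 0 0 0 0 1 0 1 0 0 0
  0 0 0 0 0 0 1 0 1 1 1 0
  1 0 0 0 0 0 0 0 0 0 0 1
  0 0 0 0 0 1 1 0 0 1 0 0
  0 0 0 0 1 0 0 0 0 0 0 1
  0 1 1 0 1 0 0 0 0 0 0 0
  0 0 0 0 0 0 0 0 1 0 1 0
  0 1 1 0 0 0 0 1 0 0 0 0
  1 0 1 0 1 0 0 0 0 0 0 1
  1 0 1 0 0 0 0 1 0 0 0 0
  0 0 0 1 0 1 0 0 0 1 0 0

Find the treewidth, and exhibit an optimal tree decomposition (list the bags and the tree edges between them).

Treewidth 3.
One such decomposition:
Bags: B1 = {1, 7, 8, 10}  B2 = {1, 2, 8, 10}  B3 = {1, 2, 6, 10}  B4 = {0, 2, 6, 10}  B5 = {0, 2, 6, 9}  B6 = {0, 4, 6, 9}  B7 = {0, 3, 4, 9}  B8 = {3, 4, 9, 11}  B9 = {3, 4, 5, 11}
Tree: B1–B2, B2–B3, B3–B4, B4–B5, B5–B6, B6–B7, B7–B8, B8–B9

Every bag has size at most 4, so the width is 4 − 1 = 3 and tw(G) ≤ 3. For the lower bound: the 4 vertex sets {1,7,8}, {10}, {2}, {0,4,6,9} are disjoint, each induces a connected subgraph, and every pair is joined by at least one edge of G. Contracting each set to a single vertex therefore yields K_{4} as a minor, and since treewidth is minor-monotone, tw(G) ≥ tw(K_{4}) = 3. Combining the bounds, tw(G) = 3.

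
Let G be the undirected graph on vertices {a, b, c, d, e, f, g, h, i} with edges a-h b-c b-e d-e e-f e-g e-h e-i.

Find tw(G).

A width-1 tree decomposition is:
Bags: B1 = {e, g}  B2 = {b, e}  B3 = {b, c}  B4 = {e, h}  B5 = {a, h}  B6 = {e, f}  B7 = {d, e}  B8 = {e, i}
Tree: B1–B2, B2–B3, B1–B4, B4–B5, B2–B6, B1–B7, B2–B8
Every bag has size at most 2, so the width is 2 − 1 = 1 and tw(G) ≤ 1. Since G has at least one edge (e.g. g–e), it is not an edgeless graph, so tw(G) ≥ 1. Combining the bounds, tw(G) = 1.

1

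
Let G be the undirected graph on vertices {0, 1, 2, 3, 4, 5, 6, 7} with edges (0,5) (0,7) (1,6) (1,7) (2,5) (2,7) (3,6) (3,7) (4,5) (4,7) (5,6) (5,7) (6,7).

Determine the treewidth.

A width-2 tree decomposition is:
Bags: B1 = {0, 5, 7}  B2 = {4, 5, 7}  B3 = {5, 6, 7}  B4 = {2, 5, 7}  B5 = {3, 6, 7}  B6 = {1, 6, 7}
Tree: B1–B2, B1–B3, B3–B4, B3–B5, B3–B6
Every bag has size at most 3, so the width is 3 − 1 = 2 and tw(G) ≤ 2. Conversely, {1, 6, 7} is a clique of size 3, and the vertices of any clique must share a bag in every tree decomposition; so some bag has ≥ 3 vertices and tw(G) ≥ 2. The upper and lower bounds meet at 2, so that is the treewidth.

2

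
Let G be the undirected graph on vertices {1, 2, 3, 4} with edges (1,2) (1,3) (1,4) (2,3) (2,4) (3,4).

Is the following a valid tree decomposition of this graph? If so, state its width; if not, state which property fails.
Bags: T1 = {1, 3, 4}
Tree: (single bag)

No — vertex 2 appears in no bag.

A tree decomposition must satisfy three properties: every vertex lies in some bag; for every edge, both endpoints lie together in some bag; and for every vertex, the bags containing it form a connected subtree. Here vertex 2 appears in no bag, so the decomposition is invalid.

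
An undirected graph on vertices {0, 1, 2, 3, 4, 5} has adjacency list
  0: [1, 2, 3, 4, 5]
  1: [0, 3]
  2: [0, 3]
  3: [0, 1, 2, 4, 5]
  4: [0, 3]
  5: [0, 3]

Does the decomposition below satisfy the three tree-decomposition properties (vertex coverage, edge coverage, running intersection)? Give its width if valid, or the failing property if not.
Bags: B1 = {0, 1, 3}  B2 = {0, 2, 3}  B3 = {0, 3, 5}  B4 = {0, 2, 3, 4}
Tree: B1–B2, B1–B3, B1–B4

A tree decomposition must satisfy three properties: every vertex lies in some bag; for every edge, both endpoints lie together in some bag; and for every vertex, the bags containing it form a connected subtree. Here bags containing vertex 2 are not connected in the tree, so the decomposition is invalid.

No — bags containing vertex 2 are not connected in the tree.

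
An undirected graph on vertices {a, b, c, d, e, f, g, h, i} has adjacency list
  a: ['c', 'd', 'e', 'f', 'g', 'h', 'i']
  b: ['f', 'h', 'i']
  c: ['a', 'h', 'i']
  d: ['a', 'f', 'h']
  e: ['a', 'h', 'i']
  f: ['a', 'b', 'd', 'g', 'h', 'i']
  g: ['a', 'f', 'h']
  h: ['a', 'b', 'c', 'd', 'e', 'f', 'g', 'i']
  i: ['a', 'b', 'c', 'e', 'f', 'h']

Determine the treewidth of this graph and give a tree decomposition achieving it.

Treewidth 3.
Bags: B1 = {a, f, h, i}  B2 = {a, f, g, h}  B3 = {a, c, h, i}  B4 = {a, d, f, h}  B5 = {a, e, h, i}  B6 = {b, f, h, i}
Tree: B1–B2, B1–B3, B1–B4, B3–B5, B1–B6

Every bag has size at most 4, so the width is 4 − 1 = 3 and tw(G) ≤ 3. For the lower bound, the 4 vertices {a, e, h, i} are pairwise adjacent, and any tree decomposition puts a clique entirely inside one bag — forcing width ≥ 3. Hence tw(G) = 3 exactly.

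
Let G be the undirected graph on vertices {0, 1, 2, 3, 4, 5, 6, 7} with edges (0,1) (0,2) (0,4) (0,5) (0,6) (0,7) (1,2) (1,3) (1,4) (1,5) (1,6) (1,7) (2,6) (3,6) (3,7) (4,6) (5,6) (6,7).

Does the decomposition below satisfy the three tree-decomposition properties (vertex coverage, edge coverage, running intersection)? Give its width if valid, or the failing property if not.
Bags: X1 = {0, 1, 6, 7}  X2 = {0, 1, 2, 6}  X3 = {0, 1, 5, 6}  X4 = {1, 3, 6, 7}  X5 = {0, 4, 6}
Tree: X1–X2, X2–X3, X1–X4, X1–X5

A tree decomposition must satisfy three properties: every vertex lies in some bag; for every edge, both endpoints lie together in some bag; and for every vertex, the bags containing it form a connected subtree. Here edge (1,4) lies in no bag, so the decomposition is invalid.

No — edge (1,4) lies in no bag.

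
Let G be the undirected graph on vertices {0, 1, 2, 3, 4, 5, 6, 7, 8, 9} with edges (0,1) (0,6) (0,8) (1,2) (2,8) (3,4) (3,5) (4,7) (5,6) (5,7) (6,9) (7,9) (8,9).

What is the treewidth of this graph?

2

A width-2 tree decomposition is:
Bags: B1 = {1, 2, 8}  B2 = {0, 1, 8}  B3 = {0, 8, 9}  B4 = {0, 6, 9}  B5 = {6, 7, 9}  B6 = {5, 6, 7}  B7 = {4, 5, 7}  B8 = {3, 4, 5}
Tree: B1–B2, B2–B3, B3–B4, B4–B5, B5–B6, B6–B7, B7–B8
The largest bag has 3 vertices, giving width 2; this decomposition certifies tw(G) ≤ 2. Since 2–1–0–8–2 is a cycle in G, G is not acyclic. Forests are exactly the graphs of treewidth ≤ 1, so tw(G) ≥ 2. The upper and lower bounds meet at 2, so that is the treewidth.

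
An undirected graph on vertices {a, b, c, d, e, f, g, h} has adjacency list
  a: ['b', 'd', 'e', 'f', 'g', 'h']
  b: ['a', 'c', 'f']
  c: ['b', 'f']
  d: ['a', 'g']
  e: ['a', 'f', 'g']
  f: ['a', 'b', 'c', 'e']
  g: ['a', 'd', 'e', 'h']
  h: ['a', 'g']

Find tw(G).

2

A width-2 tree decomposition is:
Bags: B1 = {a, e, g}  B2 = {a, g, h}  B3 = {a, d, g}  B4 = {a, e, f}  B5 = {a, b, f}  B6 = {b, c, f}
Tree: B1–B2, B1–B3, B1–B4, B4–B5, B5–B6
Every bag has size at most 3, so the width is 3 − 1 = 2 and tw(G) ≤ 2. Conversely, {b, c, f} is a clique of size 3, and the vertices of any clique must share a bag in every tree decomposition; so some bag has ≥ 3 vertices and tw(G) ≥ 2. Therefore the treewidth is 2.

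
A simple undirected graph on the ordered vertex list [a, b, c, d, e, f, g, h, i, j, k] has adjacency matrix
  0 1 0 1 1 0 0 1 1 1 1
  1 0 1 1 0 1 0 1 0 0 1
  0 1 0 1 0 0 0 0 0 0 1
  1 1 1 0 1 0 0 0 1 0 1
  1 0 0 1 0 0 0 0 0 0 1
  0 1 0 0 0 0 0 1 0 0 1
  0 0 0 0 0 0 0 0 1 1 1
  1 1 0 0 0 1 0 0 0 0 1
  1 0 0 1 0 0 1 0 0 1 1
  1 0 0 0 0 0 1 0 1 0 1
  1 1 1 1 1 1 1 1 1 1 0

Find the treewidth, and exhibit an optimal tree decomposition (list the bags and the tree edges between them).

Each bag holds 4 vertices, so the decomposition has width 3, which upper-bounds the treewidth. Conversely, {g, i, j, k} is a clique of size 4, and the vertices of any clique must share a bag in every tree decomposition; so some bag has ≥ 4 vertices and tw(G) ≥ 3. Therefore the treewidth is 3.

Treewidth 3.
One such decomposition:
Bags: B1 = {a, b, h, k}  B2 = {a, b, d, k}  B3 = {a, d, i, k}  B4 = {a, i, j, k}  B5 = {a, d, e, k}  B6 = {b, f, h, k}  B7 = {b, c, d, k}  B8 = {g, i, j, k}
Tree: B1–B2, B2–B3, B3–B4, B3–B5, B1–B6, B2–B7, B4–B8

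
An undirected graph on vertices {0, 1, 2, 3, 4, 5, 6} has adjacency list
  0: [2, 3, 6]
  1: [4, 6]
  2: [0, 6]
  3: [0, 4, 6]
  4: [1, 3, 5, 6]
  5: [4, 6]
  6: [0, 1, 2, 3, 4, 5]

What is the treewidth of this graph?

2

A width-2 tree decomposition is:
Bags: B1 = {0, 3, 6}  B2 = {3, 4, 6}  B3 = {4, 5, 6}  B4 = {0, 2, 6}  B5 = {1, 4, 6}
Tree: B1–B2, B2–B3, B1–B4, B3–B5
Each bag holds 3 vertices, so the decomposition has width 2, which upper-bounds the treewidth. For the lower bound, the 3 vertices {0, 2, 6} are pairwise adjacent, and any tree decomposition puts a clique entirely inside one bag — forcing width ≥ 2. Hence tw(G) = 2 exactly.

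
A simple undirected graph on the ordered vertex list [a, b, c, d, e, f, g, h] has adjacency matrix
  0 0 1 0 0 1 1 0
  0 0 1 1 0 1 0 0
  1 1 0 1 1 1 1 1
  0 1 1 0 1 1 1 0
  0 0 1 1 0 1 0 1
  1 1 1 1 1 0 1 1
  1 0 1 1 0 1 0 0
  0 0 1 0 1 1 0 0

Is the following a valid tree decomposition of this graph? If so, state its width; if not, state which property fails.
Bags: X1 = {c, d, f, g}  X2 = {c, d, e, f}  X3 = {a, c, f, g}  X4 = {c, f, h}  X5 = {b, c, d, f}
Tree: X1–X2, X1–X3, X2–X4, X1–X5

A tree decomposition must satisfy three properties: every vertex lies in some bag; for every edge, both endpoints lie together in some bag; and for every vertex, the bags containing it form a connected subtree. Here edge (e,h) lies in no bag, so the decomposition is invalid.

No — edge (e,h) lies in no bag.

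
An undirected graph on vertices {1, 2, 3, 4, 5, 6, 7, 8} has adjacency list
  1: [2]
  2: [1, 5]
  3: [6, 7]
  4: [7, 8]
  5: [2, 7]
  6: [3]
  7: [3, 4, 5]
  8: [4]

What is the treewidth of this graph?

1

A width-1 tree decomposition is:
Bags: B1 = {4, 7}  B2 = {3, 7}  B3 = {3, 6}  B4 = {5, 7}  B5 = {2, 5}  B6 = {4, 8}  B7 = {1, 2}
Tree: B1–B2, B2–B3, B1–B4, B4–B5, B1–B6, B5–B7
Each bag holds 2 vertices, so the decomposition has width 1, which upper-bounds the treewidth. Any graph with an edge has treewidth ≥ 1, and G has the edge 7–4. The upper and lower bounds meet at 1, so that is the treewidth.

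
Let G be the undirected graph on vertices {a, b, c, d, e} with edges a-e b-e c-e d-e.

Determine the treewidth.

1

A width-1 tree decomposition is:
Bags: B1 = {d, e}  B2 = {c, e}  B3 = {a, e}  B4 = {b, e}
Tree: B1–B2, B1–B3, B2–B4
Every bag has size at most 2, so the width is 2 − 1 = 1 and tw(G) ≤ 1. G has an edge, so its treewidth is at least 1. Combining the bounds, tw(G) = 1.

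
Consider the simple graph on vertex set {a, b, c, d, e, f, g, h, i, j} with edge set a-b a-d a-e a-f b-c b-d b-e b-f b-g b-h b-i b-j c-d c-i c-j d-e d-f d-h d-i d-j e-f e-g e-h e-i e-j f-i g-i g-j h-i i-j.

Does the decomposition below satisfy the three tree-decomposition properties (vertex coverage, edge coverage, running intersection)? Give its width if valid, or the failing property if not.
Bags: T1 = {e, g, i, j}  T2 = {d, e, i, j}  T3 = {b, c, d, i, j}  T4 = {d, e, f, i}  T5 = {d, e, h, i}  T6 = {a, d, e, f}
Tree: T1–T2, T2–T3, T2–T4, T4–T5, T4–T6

A tree decomposition must satisfy three properties: every vertex lies in some bag; for every edge, both endpoints lie together in some bag; and for every vertex, the bags containing it form a connected subtree. Here edge (b,e) lies in no bag, so the decomposition is invalid.

No — edge (b,e) lies in no bag.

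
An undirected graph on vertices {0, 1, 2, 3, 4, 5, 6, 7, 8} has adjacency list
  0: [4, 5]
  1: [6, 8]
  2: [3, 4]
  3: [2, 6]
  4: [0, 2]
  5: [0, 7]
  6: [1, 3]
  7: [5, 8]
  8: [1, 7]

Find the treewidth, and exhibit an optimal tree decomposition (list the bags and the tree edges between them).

Every bag has size at most 3, so the width is 3 − 1 = 2 and tw(G) ≤ 2. The edges 7–5–0–4–2–3–6–1–8–7 form a cycle, so G is not a tree and its treewidth is at least 2. Therefore the treewidth is 2.

Treewidth 2.
One optimal decomposition is:
Bags: B1 = {0, 5, 7}  B2 = {0, 4, 7}  B3 = {2, 4, 7}  B4 = {2, 3, 7}  B5 = {3, 6, 7}  B6 = {1, 6, 7}  B7 = {1, 7, 8}
Tree: B1–B2, B2–B3, B3–B4, B4–B5, B5–B6, B6–B7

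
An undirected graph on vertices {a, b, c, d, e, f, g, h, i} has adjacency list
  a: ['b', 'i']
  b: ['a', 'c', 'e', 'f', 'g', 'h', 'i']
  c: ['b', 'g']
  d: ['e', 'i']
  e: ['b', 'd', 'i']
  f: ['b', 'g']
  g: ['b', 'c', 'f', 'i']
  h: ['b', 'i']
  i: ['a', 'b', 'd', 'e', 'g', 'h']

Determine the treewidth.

2

A width-2 tree decomposition is:
Bags: B1 = {b, h, i}  B2 = {b, g, i}  B3 = {b, e, i}  B4 = {d, e, i}  B5 = {b, f, g}  B6 = {b, c, g}  B7 = {a, b, i}
Tree: B1–B2, B2–B3, B3–B4, B2–B5, B5–B6, B1–B7
The largest bag has 3 vertices, giving width 2; this decomposition certifies tw(G) ≤ 2. For the lower bound, the 3 vertices {d, e, i} are pairwise adjacent, and any tree decomposition puts a clique entirely inside one bag — forcing width ≥ 2. The upper and lower bounds meet at 2, so that is the treewidth.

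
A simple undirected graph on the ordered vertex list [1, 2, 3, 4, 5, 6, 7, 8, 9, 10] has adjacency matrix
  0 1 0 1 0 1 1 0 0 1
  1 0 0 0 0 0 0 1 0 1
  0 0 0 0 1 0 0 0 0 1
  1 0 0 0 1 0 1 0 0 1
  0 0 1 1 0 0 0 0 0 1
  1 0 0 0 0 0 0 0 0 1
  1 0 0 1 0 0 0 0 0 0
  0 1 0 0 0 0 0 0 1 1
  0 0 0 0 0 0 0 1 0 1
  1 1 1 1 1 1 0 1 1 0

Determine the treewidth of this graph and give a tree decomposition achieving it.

The largest bag has 3 vertices, giving width 2; this decomposition certifies tw(G) ≤ 2. For the lower bound, the 3 vertices {1, 2, 10} are pairwise adjacent, and any tree decomposition puts a clique entirely inside one bag — forcing width ≥ 2. Hence tw(G) = 2 exactly.

Treewidth 2.
Bags: B1 = {1, 2, 10}  B2 = {1, 6, 10}  B3 = {1, 4, 10}  B4 = {1, 4, 7}  B5 = {4, 5, 10}  B6 = {2, 8, 10}  B7 = {3, 5, 10}  B8 = {8, 9, 10}
Tree: B1–B2, B2–B3, B3–B4, B3–B5, B1–B6, B5–B7, B6–B8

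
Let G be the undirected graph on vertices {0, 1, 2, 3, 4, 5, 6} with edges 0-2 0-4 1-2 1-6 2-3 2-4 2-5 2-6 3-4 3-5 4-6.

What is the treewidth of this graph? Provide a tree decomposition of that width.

The largest bag has 3 vertices, giving width 2; this decomposition certifies tw(G) ≤ 2. For the lower bound, the 3 vertices {1, 2, 6} are pairwise adjacent, and any tree decomposition puts a clique entirely inside one bag — forcing width ≥ 2. The upper and lower bounds meet at 2, so that is the treewidth.

Treewidth 2.
One optimal decomposition is:
Bags: B1 = {2, 4, 6}  B2 = {2, 3, 4}  B3 = {0, 2, 4}  B4 = {2, 3, 5}  B5 = {1, 2, 6}
Tree: B1–B2, B2–B3, B2–B4, B1–B5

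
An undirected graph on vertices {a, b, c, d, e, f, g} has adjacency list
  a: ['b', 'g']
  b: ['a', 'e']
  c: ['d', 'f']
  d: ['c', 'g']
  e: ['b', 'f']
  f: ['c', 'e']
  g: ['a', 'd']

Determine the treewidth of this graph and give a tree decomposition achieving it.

Treewidth 2.
One such decomposition:
Bags: B1 = {a, b, e}  B2 = {a, e, f}  B3 = {a, c, f}  B4 = {a, c, d}  B5 = {a, d, g}
Tree: B1–B2, B2–B3, B3–B4, B4–B5

Each bag holds 3 vertices, so the decomposition has width 2, which upper-bounds the treewidth. Since a–b–e–f–c–d–g–a is a cycle in G, G is not acyclic. Forests are exactly the graphs of treewidth ≤ 1, so tw(G) ≥ 2. Therefore the treewidth is 2.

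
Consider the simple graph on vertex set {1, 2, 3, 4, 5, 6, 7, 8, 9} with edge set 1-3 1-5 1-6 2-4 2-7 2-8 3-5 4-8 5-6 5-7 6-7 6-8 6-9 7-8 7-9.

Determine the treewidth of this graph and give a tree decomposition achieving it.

Treewidth 2.
One such decomposition:
Bags: B1 = {6, 7, 9}  B2 = {6, 7, 8}  B3 = {2, 7, 8}  B4 = {5, 6, 7}  B5 = {2, 4, 8}  B6 = {1, 5, 6}  B7 = {1, 3, 5}
Tree: B1–B2, B2–B3, B2–B4, B3–B5, B4–B6, B6–B7

Each bag holds 3 vertices, so the decomposition has width 2, which upper-bounds the treewidth. On the other hand G contains the 3-clique {2, 4, 8}. A clique must lie in a single bag of any decomposition, so no decomposition can have width below 2. Hence tw(G) = 2 exactly.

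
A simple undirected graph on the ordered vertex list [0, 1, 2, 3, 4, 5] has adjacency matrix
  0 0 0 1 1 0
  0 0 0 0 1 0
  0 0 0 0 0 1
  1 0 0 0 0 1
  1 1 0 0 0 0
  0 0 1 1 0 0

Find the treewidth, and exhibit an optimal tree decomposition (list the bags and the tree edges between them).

The largest bag has 2 vertices, giving width 1; this decomposition certifies tw(G) ≤ 1. Since G has at least one edge (e.g. 2–5), it is not an edgeless graph, so tw(G) ≥ 1. The upper and lower bounds meet at 1, so that is the treewidth.

Treewidth 1.
Bags: B1 = {2, 5}  B2 = {3, 5}  B3 = {0, 3}  B4 = {0, 4}  B5 = {1, 4}
Tree: B1–B2, B2–B3, B3–B4, B4–B5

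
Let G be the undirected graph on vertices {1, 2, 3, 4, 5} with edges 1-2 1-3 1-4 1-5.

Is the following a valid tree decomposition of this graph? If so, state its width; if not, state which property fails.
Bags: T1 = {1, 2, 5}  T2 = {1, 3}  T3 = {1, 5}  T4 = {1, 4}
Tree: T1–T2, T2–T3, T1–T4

A tree decomposition must satisfy three properties: every vertex lies in some bag; for every edge, both endpoints lie together in some bag; and for every vertex, the bags containing it form a connected subtree. Here bags containing vertex 5 are not connected in the tree, so the decomposition is invalid.

No — bags containing vertex 5 are not connected in the tree.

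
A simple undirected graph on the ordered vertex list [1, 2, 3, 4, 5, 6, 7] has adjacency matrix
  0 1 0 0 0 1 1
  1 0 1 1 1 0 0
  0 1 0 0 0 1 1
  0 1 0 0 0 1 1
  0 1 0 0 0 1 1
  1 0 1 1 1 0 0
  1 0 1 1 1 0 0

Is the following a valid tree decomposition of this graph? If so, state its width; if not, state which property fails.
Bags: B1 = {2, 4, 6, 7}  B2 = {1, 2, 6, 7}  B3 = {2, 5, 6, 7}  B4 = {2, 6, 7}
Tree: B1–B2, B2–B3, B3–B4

A tree decomposition must satisfy three properties: every vertex lies in some bag; for every edge, both endpoints lie together in some bag; and for every vertex, the bags containing it form a connected subtree. Here vertex 3 appears in no bag, so the decomposition is invalid.

No — vertex 3 appears in no bag.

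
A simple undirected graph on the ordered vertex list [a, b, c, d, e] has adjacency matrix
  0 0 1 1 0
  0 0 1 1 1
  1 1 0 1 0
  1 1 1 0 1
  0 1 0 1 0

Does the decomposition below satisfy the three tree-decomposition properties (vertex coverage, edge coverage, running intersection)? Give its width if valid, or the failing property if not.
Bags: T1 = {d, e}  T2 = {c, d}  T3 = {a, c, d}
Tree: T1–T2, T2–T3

No — vertex b appears in no bag.

A tree decomposition must satisfy three properties: every vertex lies in some bag; for every edge, both endpoints lie together in some bag; and for every vertex, the bags containing it form a connected subtree. Here vertex b appears in no bag, so the decomposition is invalid.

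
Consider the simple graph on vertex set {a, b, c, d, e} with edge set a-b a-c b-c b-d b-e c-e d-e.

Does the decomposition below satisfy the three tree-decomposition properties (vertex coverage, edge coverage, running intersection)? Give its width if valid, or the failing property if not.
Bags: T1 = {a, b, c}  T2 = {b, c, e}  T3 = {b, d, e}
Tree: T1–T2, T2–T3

Yes; width 2.

Checking the three conditions: (i) the bags cover all of {a, b, c, d, e}; (ii) for each edge, some bag contains both endpoints; (iii) the bags containing any fixed vertex form a subtree. All hold, so the decomposition is valid with width 3 − 1 = 2.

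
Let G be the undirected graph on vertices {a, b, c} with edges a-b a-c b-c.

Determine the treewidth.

A width-2 tree decomposition is:
Bags: B1 = {a, b, c}
Tree: (single bag)
A single bag containing all 3 vertices is trivially a valid decomposition of width 2. Conversely, {a, b, c} is a clique of size 3, and the vertices of any clique must share a bag in every tree decomposition; so some bag has ≥ 3 vertices and tw(G) ≥ 2. Therefore the treewidth is 2.

2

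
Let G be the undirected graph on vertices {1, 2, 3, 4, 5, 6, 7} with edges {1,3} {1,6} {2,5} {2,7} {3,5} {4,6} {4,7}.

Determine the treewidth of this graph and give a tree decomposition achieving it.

Every bag has size at most 3, so the width is 3 − 1 = 2 and tw(G) ≤ 2. For the lower bound, G contains the cycle 2–7–4–6–1–3–5–2, so G is not a forest; only forests have treewidth ≤ 1, hence tw(G) ≥ 2. The upper and lower bounds meet at 2, so that is the treewidth.

Treewidth 2.
One such decomposition:
Bags: B1 = {2, 4, 7}  B2 = {2, 4, 6}  B3 = {1, 2, 6}  B4 = {1, 2, 3}  B5 = {2, 3, 5}
Tree: B1–B2, B2–B3, B3–B4, B4–B5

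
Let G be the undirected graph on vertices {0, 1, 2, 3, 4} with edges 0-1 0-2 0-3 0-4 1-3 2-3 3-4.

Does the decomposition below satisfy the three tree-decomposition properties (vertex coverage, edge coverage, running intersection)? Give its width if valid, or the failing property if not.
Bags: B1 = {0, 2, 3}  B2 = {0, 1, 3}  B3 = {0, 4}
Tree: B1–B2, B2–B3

No — edge (3,4) lies in no bag.

A tree decomposition must satisfy three properties: every vertex lies in some bag; for every edge, both endpoints lie together in some bag; and for every vertex, the bags containing it form a connected subtree. Here edge (3,4) lies in no bag, so the decomposition is invalid.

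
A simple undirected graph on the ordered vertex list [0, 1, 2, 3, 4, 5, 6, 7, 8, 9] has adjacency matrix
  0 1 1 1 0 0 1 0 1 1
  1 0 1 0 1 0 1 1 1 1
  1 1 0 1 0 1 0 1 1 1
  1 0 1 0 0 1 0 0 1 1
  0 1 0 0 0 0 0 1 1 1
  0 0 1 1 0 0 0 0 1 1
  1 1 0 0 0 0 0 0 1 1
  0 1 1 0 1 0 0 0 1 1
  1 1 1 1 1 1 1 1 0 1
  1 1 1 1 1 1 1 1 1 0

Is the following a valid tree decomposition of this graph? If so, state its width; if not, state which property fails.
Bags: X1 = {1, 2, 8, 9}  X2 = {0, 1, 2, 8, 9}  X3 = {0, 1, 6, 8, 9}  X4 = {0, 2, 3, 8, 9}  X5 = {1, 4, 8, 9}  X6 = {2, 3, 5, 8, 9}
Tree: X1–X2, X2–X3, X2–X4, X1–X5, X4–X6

A tree decomposition must satisfy three properties: every vertex lies in some bag; for every edge, both endpoints lie together in some bag; and for every vertex, the bags containing it form a connected subtree. Here vertex 7 appears in no bag, so the decomposition is invalid.

No — vertex 7 appears in no bag.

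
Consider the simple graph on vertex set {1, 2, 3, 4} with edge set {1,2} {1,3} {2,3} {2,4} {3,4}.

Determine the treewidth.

2

A width-2 tree decomposition is:
Bags: B1 = {1, 2, 3}  B2 = {2, 3, 4}
Tree: B1–B2
Each bag holds 3 vertices, so the decomposition has width 2, which upper-bounds the treewidth. Conversely, {1, 2, 3} is a clique of size 3, and the vertices of any clique must share a bag in every tree decomposition; so some bag has ≥ 3 vertices and tw(G) ≥ 2. The upper and lower bounds meet at 2, so that is the treewidth.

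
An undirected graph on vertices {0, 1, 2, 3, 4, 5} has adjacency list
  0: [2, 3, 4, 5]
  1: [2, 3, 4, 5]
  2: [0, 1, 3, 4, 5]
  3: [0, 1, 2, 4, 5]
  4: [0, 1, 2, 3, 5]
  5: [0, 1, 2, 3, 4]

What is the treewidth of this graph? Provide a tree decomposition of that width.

The largest bag has 5 vertices, giving width 4; this decomposition certifies tw(G) ≤ 4. Conversely, {0, 2, 3, 4, 5} is a clique of size 5, and the vertices of any clique must share a bag in every tree decomposition; so some bag has ≥ 5 vertices and tw(G) ≥ 4. The upper and lower bounds meet at 4, so that is the treewidth.

Treewidth 4.
One optimal decomposition is:
Bags: B1 = {1, 2, 3, 4, 5}  B2 = {0, 2, 3, 4, 5}
Tree: B1–B2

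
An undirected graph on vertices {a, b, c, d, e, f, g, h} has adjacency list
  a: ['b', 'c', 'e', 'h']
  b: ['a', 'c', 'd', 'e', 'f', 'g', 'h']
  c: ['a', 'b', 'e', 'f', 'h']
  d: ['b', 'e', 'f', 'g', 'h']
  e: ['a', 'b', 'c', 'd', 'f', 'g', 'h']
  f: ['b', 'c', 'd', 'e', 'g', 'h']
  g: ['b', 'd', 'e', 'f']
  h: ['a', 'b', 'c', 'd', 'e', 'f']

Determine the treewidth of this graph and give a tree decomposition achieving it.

Every bag has size at most 5, so the width is 5 − 1 = 4 and tw(G) ≤ 4. For the lower bound, the 5 vertices {a, b, c, e, h} are pairwise adjacent, and any tree decomposition puts a clique entirely inside one bag — forcing width ≥ 4. The upper and lower bounds meet at 4, so that is the treewidth.

Treewidth 4.
One such decomposition:
Bags: B1 = {b, d, e, f, h}  B2 = {b, c, e, f, h}  B3 = {a, b, c, e, h}  B4 = {b, d, e, f, g}
Tree: B1–B2, B2–B3, B1–B4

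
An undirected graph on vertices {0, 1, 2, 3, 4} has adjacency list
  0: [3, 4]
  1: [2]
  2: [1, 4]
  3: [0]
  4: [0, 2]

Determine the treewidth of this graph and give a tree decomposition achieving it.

Each bag holds 2 vertices, so the decomposition has width 1, which upper-bounds the treewidth. G has an edge, so its treewidth is at least 1. Combining the bounds, tw(G) = 1.

Treewidth 1.
One such decomposition:
Bags: B1 = {0, 4}  B2 = {2, 4}  B3 = {0, 3}  B4 = {1, 2}
Tree: B1–B2, B1–B3, B2–B4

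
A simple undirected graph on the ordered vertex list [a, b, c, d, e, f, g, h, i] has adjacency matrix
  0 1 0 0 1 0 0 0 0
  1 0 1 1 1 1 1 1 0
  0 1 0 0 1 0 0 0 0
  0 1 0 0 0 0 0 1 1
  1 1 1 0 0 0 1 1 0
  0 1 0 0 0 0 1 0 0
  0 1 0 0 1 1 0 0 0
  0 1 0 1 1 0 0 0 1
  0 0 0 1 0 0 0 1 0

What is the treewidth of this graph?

2

A width-2 tree decomposition is:
Bags: B1 = {b, e, g}  B2 = {b, e, h}  B3 = {b, d, h}  B4 = {b, f, g}  B5 = {a, b, e}  B6 = {d, h, i}  B7 = {b, c, e}
Tree: B1–B2, B2–B3, B1–B4, B1–B5, B3–B6, B1–B7
Every bag has size at most 3, so the width is 3 − 1 = 2 and tw(G) ≤ 2. For the lower bound, the 3 vertices {b, d, h} are pairwise adjacent, and any tree decomposition puts a clique entirely inside one bag — forcing width ≥ 2. Therefore the treewidth is 2.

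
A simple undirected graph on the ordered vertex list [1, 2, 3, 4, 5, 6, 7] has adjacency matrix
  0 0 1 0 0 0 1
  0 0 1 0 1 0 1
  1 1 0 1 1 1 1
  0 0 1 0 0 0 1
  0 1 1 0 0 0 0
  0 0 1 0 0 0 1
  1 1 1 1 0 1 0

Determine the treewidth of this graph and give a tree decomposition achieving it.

Treewidth 2.
One optimal decomposition is:
Bags: B1 = {2, 3, 7}  B2 = {1, 3, 7}  B3 = {3, 4, 7}  B4 = {3, 6, 7}  B5 = {2, 3, 5}
Tree: B1–B2, B1–B3, B3–B4, B1–B5

Each bag holds 3 vertices, so the decomposition has width 2, which upper-bounds the treewidth. On the other hand G contains the 3-clique {2, 3, 5}. A clique must lie in a single bag of any decomposition, so no decomposition can have width below 2. Therefore the treewidth is 2.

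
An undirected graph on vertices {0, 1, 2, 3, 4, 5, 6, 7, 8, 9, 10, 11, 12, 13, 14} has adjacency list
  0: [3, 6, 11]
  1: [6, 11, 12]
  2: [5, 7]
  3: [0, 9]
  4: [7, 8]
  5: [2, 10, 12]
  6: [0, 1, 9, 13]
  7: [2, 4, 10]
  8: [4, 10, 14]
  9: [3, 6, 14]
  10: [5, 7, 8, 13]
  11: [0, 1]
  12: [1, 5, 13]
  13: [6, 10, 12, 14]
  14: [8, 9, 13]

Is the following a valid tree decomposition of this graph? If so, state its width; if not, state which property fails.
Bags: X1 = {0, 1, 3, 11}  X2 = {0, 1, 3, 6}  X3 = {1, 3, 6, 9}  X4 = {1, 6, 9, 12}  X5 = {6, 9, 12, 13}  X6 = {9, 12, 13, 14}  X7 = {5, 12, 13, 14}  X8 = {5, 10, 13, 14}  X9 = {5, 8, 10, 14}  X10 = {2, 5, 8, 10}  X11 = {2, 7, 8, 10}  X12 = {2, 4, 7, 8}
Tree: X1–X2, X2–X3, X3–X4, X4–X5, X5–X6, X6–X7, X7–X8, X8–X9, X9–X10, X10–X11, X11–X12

Yes; width 3.

Checking the three conditions: (i) the bags cover all of {0, 1, 2, 3, 4, 5, 6, 7, 8, 9, 10, 11, 12, 13, 14}; (ii) for each edge, some bag contains both endpoints; (iii) the bags containing any fixed vertex form a subtree. All hold, so the decomposition is valid with width 4 − 1 = 3.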